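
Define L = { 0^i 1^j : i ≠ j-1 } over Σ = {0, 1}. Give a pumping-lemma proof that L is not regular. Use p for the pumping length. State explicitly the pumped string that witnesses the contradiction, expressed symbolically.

0^{p+p!} 1^{p+p!+1}

Toward a contradiction, assume L is regular with pumping length p.
Choose w = 0^p 1^{p+p!+1}. Since p ≠ (p+p!+1)-1 = p+p!, w ∈ L; and |w| ≥ p.
Write w = xyz as guaranteed by the lemma, with |xy| ≤ p and |y| ≥ 1.
Because |xy| ≤ p and w begins with p copies of 0, we have y = 0^k with 1 ≤ k ≤ p.
Since 1 ≤ k ≤ p, k divides p!; set t = 1 + p!/k. Then xy^t z has p + (p!/k)·k = p + p! copies of 0. Now the 0-count is p+p! and (1-count)-1 = (p+p!+1)-1 = p+p!, so i ≠ j-1 fails. So xy^t z = 0^{p+p!} 1^{p+p!+1} ∉ L.
This contradicts the pumping lemma, so L is not regular.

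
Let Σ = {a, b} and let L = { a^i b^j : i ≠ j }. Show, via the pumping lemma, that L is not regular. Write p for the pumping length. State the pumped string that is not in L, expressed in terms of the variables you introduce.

Assume L is regular; let p be its pumping constant.
Choose w = a^p b^{p+p!}. Since p ≠ p+p!, w ∈ L; and |w| ≥ p.
Write w = xyz as guaranteed by the lemma, with |xy| ≤ p and |y| > 0.
Because |xy| ≤ p and w begins with p copies of a, we have y = a^k with 1 ≤ k ≤ p.
Since 1 ≤ k ≤ p, k divides p!; set t = 1 + p!/k. Then xy^t z has p + (p!/k)·k = p + p! copies of a. Now the a-count equals the b-count, so i ≠ j fails. So xy^t z = a^{p+p!} b^{p+p!} ∉ L.
This is a contradiction; hence L is not regular.

a^{p+p!} b^{p+p!}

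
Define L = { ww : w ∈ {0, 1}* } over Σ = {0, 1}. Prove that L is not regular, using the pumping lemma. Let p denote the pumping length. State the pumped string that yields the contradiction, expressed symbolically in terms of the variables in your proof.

0^{p+k} 1^p 0^p 1^p

Assume L is regular. Let p be the pumping length given by the pumping lemma.
Take w = 0^p 1^p 0^p 1^p = uu where u = 0^p1^p; then w ∈ L and |w| = 4p ≥ p.
Write w = xyz as guaranteed by the lemma, with |xy| ≤ p and |y| ≥ 1.
Because |xy| ≤ p and w begins with p copies of 0, we have y = 0^k with 1 ≤ k ≤ p.
Pump with i = 2: xy^2z = 0^{p+k} 1^p 0^p 1^p, of length 4p+k. Suppose this equals vv. The string starts with 0 and ends with 1, so v does too; thus the boundary between the two copies of v is a 1→0 transition. There is exactly one such transition, at position 2p+k, so |v| = 2p+k and |vv| = 4p+2k ≠ 4p+k since k ≥ 1. So xy^2z ∉ L.
Contradiction. Therefore L is not regular.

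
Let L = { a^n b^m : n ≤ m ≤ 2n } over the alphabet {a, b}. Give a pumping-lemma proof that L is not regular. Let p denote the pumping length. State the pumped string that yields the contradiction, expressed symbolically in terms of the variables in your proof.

a^{p+k} b^p

Suppose for contradiction that L is regular, and let p be the pumping length.
Take w = a^p b^p ∈ L (since p ≤ p ≤ 2p), with |w| = 2p ≥ p.
By the pumping lemma, w = xyz with |xy| ≤ p and y is nonempty.
Because |xy| ≤ p and w begins with p copies of a, we have y = a^k with 1 ≤ k ≤ p.
Pump with i = 2: xy^2z = a^{p+k} b^p. Now n = p+k > p = m, so the condition n ≤ m fails. Thus xy^2z ∉ L.
Contradiction. Therefore L is not regular.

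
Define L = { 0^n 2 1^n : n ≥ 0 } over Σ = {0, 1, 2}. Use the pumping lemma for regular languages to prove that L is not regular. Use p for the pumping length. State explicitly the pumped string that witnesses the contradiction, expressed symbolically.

Suppose for contradiction that L is regular, and let p be the pumping length.
Take w = 0^p 2 1^p ∈ L with |w| = 2p+1 ≥ p.
The pumping lemma gives a decomposition w = xyz where |xy| ≤ p and |y| ≥ 1.
Since the first p symbols of w are all 0's and |xy| ≤ p, y lies entirely in the leading 0-block: y = 0^k for some k with 1 ≤ k ≤ p.
Pump with i = 2: xy^2z = 0^{p+k} 2 1^p, which would require p+k = p. But k ≥ 1, so xy^2z ∉ L.
This contradicts the pumping lemma, so L is not regular.

0^{p+k} 2 1^p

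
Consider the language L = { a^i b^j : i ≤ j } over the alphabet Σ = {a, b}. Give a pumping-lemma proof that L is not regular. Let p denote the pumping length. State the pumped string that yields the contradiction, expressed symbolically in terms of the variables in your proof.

Toward a contradiction, assume L is regular with pumping length p.
Choose w = a^p b^p ∈ L, with |w| = 2p ≥ p.
Write w = xyz as guaranteed by the lemma, with |xy| ≤ p and |y| > 0.
Since the first p symbols of w are all a's and |xy| ≤ p, y lies entirely in the leading a-block: y = a^k for some k with 1 ≤ k ≤ p.
Consider xy^2z = a^{p+k} b^p. Since k ≥ 1, the a-count p+k exceeds the b-count p, so i ≤ j fails; thus xy^2z ∉ L.
Contradiction. Therefore L is not regular.

a^{p+k} b^p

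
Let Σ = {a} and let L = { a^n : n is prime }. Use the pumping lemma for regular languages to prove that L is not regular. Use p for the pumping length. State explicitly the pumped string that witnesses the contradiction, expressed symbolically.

Suppose for contradiction that L is regular, and let p be the pumping length.
Let q be a prime with q ≥ p+2 (infinitely many primes exist), and take w = a^q ∈ L with |w| = q ≥ p.
Write w = xyz as guaranteed by the lemma, with |xy| ≤ p and |y| > 0.
Then y = a^k for some k with 1 ≤ k ≤ p.
Since 1 ≤ k ≤ p, |xz| = q-k. Pump with i = q+1: |xy^{q+1}z| = (q-k)+(q+1)k = q+qk = q(1+k), which is composite (both factors ≥ 2). So xy^{q+1}z = a^{q(1+k)} ∉ L.
This contradicts the pumping lemma, so L is not regular.

a^{q(1+k)}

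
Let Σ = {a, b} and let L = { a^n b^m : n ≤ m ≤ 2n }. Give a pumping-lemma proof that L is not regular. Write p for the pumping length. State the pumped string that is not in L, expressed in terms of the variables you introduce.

a^{p+k} b^p

Toward a contradiction, assume L is regular with pumping length p.
Take w = a^p b^p ∈ L (since p ≤ p ≤ 2p), with |w| = 2p ≥ p.
The pumping lemma gives a decomposition w = xyz where |xy| ≤ p and |y| > 0.
Since the first p symbols of w are all a's and |xy| ≤ p, y lies entirely in the leading a-block: y = a^k for some k with 1 ≤ k ≤ p.
Pump with i = 2: xy^2z = a^{p+k} b^p. Now n = p+k > p = m, so the condition n ≤ m fails. Thus xy^2z ∉ L.
Contradiction. Therefore L is not regular.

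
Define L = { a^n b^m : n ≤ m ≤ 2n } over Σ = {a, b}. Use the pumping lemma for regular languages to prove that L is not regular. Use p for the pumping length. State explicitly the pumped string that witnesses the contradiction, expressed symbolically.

Assume L is regular. Let p be the pumping length given by the pumping lemma.
Take w = a^p b^p ∈ L (since p ≤ p ≤ 2p), with |w| = 2p ≥ p.
By the pumping lemma, w = xyz with |xy| ≤ p and |y| > 0.
The first p characters of w are a's, so xy (and hence y) consists only of a's. Write y = a^k, 1 ≤ k ≤ p.
Pump with i = 2: xy^2z = a^{p+k} b^p. Now n = p+k > p = m, so the condition n ≤ m fails. Thus xy^2z ∉ L.
Contradiction. Therefore L is not regular.

a^{p+k} b^p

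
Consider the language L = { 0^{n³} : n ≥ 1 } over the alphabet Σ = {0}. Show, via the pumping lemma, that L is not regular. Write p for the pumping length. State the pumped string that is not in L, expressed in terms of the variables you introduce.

Assume L is regular. Let p be the pumping length given by the pumping lemma.
Take w = 0^{p³} ∈ L with |w| = p³ ≥ p.
Write w = xyz as guaranteed by the lemma, with |xy| ≤ p and |y| > 0.
Then y = 0^k for some k with 1 ≤ k ≤ p.
Pump with i = 2: xy^2z = 0^{p³+k}. Since 1 ≤ k ≤ p, p³ < p³+k ≤ p³+p < p³+3p²+3p+1 = (p+1)³, so p³+k is not a perfect cube. So xy^2z ∉ L.
Contradiction. Therefore L is not regular.

0^{p³+k}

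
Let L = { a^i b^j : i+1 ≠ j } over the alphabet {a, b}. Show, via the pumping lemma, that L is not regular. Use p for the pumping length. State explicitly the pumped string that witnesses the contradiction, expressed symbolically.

Toward a contradiction, assume L is regular with pumping length p.
Choose w = a^p b^{p+p!+1}. Since p ≠ (p+p!+1)-1 = p+p!, w ∈ L; and |w| ≥ p.
By the pumping lemma, w = xyz with |xy| ≤ p and |y| ≥ 1.
The first p characters of w are a's, so xy (and hence y) consists only of a's. Write y = a^k, 1 ≤ k ≤ p.
Since 1 ≤ k ≤ p, k divides p!; set t = 1 + p!/k. Then xy^t z has p + (p!/k)·k = p + p! copies of a. Now the a-count is p+p! and (b-count)-1 = (p+p!+1)-1 = p+p!, so i+1 ≠ j fails. So xy^t z = a^{p+p!} b^{p+p!+1} ∉ L.
Contradiction. Therefore L is not regular.

a^{p+p!} b^{p+p!+1}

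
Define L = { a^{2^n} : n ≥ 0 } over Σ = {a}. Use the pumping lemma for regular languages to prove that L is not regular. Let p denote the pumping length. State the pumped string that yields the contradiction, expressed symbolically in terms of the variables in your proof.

a^{2^p+k}

Assume L is regular; let p be its pumping constant.
Take w = a^{2^p} ∈ L with |w| = 2^p ≥ p.
By the pumping lemma, w = xyz with |xy| ≤ p and |y| > 0.
Then y = a^k for some k with 1 ≤ k ≤ p.
Pump with i = 2: xy^2z = a^{2^p+k}. Since 1 ≤ k ≤ p < 2^p, we have 2^p < 2^p+k < 2^{p+1}, so 2^p+k is not a power of 2. So xy^2z ∉ L.
Contradiction. Therefore L is not regular.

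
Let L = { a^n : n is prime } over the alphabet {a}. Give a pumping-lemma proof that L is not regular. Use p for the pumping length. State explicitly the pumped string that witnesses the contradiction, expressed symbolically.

Toward a contradiction, assume L is regular with pumping length p.
Let q be a prime with q ≥ p+2 (infinitely many primes exist), and take w = a^q ∈ L with |w| = q ≥ p.
Write w = xyz as guaranteed by the lemma, with |xy| ≤ p and |y| > 0.
Then y = a^k for some k with 1 ≤ k ≤ p.
Since 1 ≤ k ≤ p, |xz| = q-k. Pump with i = q+1: |xy^{q+1}z| = (q-k)+(q+1)k = q+qk = q(1+k), which is composite (both factors ≥ 2). So xy^{q+1}z = a^{q(1+k)} ∉ L.
Contradiction. Therefore L is not regular.

a^{q(1+k)}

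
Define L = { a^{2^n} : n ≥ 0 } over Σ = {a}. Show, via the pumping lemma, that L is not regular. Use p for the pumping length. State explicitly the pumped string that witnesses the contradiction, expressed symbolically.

a^{2^p+k}

Suppose for contradiction that L is regular, and let p be the pumping length.
Take w = a^{2^p} ∈ L with |w| = 2^p ≥ p.
By the pumping lemma, w = xyz with |xy| ≤ p and |y| ≥ 1.
Then y = a^k for some k with 1 ≤ k ≤ p.
Pump with i = 2: xy^2z = a^{2^p+k}. Since 1 ≤ k ≤ p < 2^p, we have 2^p < 2^p+k < 2^{p+1}, so 2^p+k is not a power of 2. So xy^2z ∉ L.
Contradiction. Therefore L is not regular.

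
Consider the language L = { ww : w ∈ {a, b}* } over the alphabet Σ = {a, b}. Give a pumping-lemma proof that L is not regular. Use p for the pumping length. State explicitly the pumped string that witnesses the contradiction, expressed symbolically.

Assume L is regular; let p be its pumping constant.
Take w = a^p b^p a^p b^p = uu where u = a^pb^p; then w ∈ L and |w| = 4p ≥ p.
By the pumping lemma, w = xyz with |xy| ≤ p and |y| ≥ 1.
Since the first p symbols of w are all a's and |xy| ≤ p, y lies entirely in the leading a-block: y = a^k for some k with 1 ≤ k ≤ p.
Pump with i = 2: xy^2z = a^{p+k} b^p a^p b^p, of length 4p+k. Suppose this equals vv. The string starts with a and ends with b, so v does too; thus the boundary between the two copies of v is a b→a transition. There is exactly one such transition, at position 2p+k, so |v| = 2p+k and |vv| = 4p+2k ≠ 4p+k since k ≥ 1. So xy^2z ∉ L.
This contradicts the pumping lemma, so L is not regular.

a^{p+k} b^p a^p b^p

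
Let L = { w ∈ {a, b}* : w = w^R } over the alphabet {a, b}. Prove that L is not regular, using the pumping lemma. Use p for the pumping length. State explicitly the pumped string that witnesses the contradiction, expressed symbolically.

a^{p+k} b a^p

Assume L is regular; let p be its pumping constant.
Take w = a^p b a^p, a palindrome of length 2p+1 ≥ p.
The pumping lemma gives a decomposition w = xyz where |xy| ≤ p and |y| ≥ 1.
Since the first p symbols of w are all a's and |xy| ≤ p, y lies entirely in the leading a-block: y = a^k for some k with 1 ≤ k ≤ p.
Pump with i = 2: xy^2z = a^{p+k} b a^p. Its reverse is a^p b a^{p+k}, which differs from xy^2z since k ≥ 1. So xy^2z is not a palindrome and xy^2z ∉ L.
This is a contradiction; hence L is not regular.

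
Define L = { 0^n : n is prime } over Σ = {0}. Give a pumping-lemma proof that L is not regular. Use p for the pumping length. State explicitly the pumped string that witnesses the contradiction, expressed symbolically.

Assume L is regular. Let p be the pumping length given by the pumping lemma.
Let q be a prime with q ≥ p+2 (infinitely many primes exist), and take w = 0^q ∈ L with |w| = q ≥ p.
The pumping lemma gives a decomposition w = xyz where |xy| ≤ p and |y| > 0.
Then y = 0^k for some k with 1 ≤ k ≤ p.
Since 1 ≤ k ≤ p, |xz| = q-k. Pump with i = q+1: |xy^{q+1}z| = (q-k)+(q+1)k = q+qk = q(1+k), which is composite (both factors ≥ 2). So xy^{q+1}z = 0^{q(1+k)} ∉ L.
Contradiction. Therefore L is not regular.

0^{q(1+k)}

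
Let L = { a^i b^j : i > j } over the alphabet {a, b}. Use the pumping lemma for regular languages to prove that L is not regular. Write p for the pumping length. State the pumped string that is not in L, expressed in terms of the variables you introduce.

a^{p+1-k} b^p

Suppose for contradiction that L is regular, and let p be the pumping length.
Choose w = a^{p+1} b^p ∈ L, with |w| = 2p+1 ≥ p.
By the pumping lemma, w = xyz with |xy| ≤ p and |y| > 0.
The first p characters of w are a's, so xy (and hence y) consists only of a's. Write y = a^k, 1 ≤ k ≤ p.
Consider xy^0z = xz = a^{p+1-k} b^p. Since k ≥ 1, the a-count p+1-k is at most p, so i > j fails; thus xz ∉ L.
This contradicts the pumping lemma, so L is not regular.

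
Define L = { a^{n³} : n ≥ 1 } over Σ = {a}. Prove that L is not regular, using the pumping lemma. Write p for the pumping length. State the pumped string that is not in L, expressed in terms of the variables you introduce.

Suppose for contradiction that L is regular, and let p be the pumping length.
Take w = a^{p³} ∈ L with |w| = p³ ≥ p.
The pumping lemma gives a decomposition w = xyz where |xy| ≤ p and y is nonempty.
Then y = a^k for some k with 1 ≤ k ≤ p.
Pump with i = 2: xy^2z = a^{p³+k}. Since 1 ≤ k ≤ p, p³ < p³+k ≤ p³+p < p³+3p²+3p+1 = (p+1)³, so p³+k is not a perfect cube. So xy^2z ∉ L.
This is a contradiction; hence L is not regular.

a^{p³+k}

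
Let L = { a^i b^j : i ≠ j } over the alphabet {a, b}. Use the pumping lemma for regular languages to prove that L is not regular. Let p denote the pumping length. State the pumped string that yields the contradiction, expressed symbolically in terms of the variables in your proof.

Toward a contradiction, assume L is regular with pumping length p.
Choose w = a^p b^{p+p!}. Since p ≠ p+p!, w ∈ L; and |w| ≥ p.
Write w = xyz as guaranteed by the lemma, with |xy| ≤ p and |y| ≥ 1.
The first p characters of w are a's, so xy (and hence y) consists only of a's. Write y = a^k, 1 ≤ k ≤ p.
Since 1 ≤ k ≤ p, k divides p!; set t = 1 + p!/k. Then xy^t z has p + (p!/k)·k = p + p! copies of a. Now the a-count equals the b-count, so i ≠ j fails. So xy^t z = a^{p+p!} b^{p+p!} ∉ L.
Contradiction. Therefore L is not regular.

a^{p+p!} b^{p+p!}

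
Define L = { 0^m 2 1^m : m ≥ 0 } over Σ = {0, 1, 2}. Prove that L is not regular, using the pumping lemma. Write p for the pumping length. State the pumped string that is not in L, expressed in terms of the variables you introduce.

0^{p+k} 2 1^p

Assume L is regular. Let p be the pumping length given by the pumping lemma.
Take w = 0^p 2 1^p ∈ L with |w| = 2p+1 ≥ p.
By the pumping lemma, w = xyz with |xy| ≤ p and |y| > 0.
Since the first p symbols of w are all 0's and |xy| ≤ p, y lies entirely in the leading 0-block: y = 0^k for some k with 1 ≤ k ≤ p.
Pump with i = 2: xy^2z = 0^{p+k} 2 1^p, which would require p+k = p. But k ≥ 1, so xy^2z ∉ L.
This is a contradiction; hence L is not regular.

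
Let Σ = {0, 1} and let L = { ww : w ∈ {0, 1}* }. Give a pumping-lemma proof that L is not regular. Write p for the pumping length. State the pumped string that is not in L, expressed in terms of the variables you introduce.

0^{p+k} 1^p 0^p 1^p

Assume L is regular; let p be its pumping constant.
Take w = 0^p 1^p 0^p 1^p = uu where u = 0^p1^p; then w ∈ L and |w| = 4p ≥ p.
Write w = xyz as guaranteed by the lemma, with |xy| ≤ p and |y| > 0.
Since the first p symbols of w are all 0's and |xy| ≤ p, y lies entirely in the leading 0-block: y = 0^k for some k with 1 ≤ k ≤ p.
Pump with i = 2: xy^2z = 0^{p+k} 1^p 0^p 1^p, of length 4p+k. Suppose this equals vv. The string starts with 0 and ends with 1, so v does too; thus the boundary between the two copies of v is a 1→0 transition. There is exactly one such transition, at position 2p+k, so |v| = 2p+k and |vv| = 4p+2k ≠ 4p+k since k ≥ 1. So xy^2z ∉ L.
This contradicts the pumping lemma, so L is not regular.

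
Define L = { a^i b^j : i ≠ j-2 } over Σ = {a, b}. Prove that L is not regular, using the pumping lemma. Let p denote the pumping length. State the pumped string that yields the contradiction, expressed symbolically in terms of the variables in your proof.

Assume L is regular; let p be its pumping constant.
Choose w = a^p b^{p+p!+2}. Since p ≠ (p+p!+2)-2 = p+p!, w ∈ L; and |w| ≥ p.
Write w = xyz as guaranteed by the lemma, with |xy| ≤ p and |y| ≥ 1.
Because |xy| ≤ p and w begins with p copies of a, we have y = a^k with 1 ≤ k ≤ p.
Since 1 ≤ k ≤ p, k divides p!; set t = 1 + p!/k. Then xy^t z has p + (p!/k)·k = p + p! copies of a. Now the a-count is p+p! and (b-count)-2 = (p+p!+2)-2 = p+p!, so i ≠ j-2 fails. So xy^t z = a^{p+p!} b^{p+p!+2} ∉ L.
This contradicts the pumping lemma, so L is not regular.

a^{p+p!} b^{p+p!+2}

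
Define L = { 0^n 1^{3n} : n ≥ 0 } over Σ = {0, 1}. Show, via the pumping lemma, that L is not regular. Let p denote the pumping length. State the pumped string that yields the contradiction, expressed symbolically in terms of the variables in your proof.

Toward a contradiction, assume L is regular with pumping length p.
Let w = 0^p 1^{3p} ∈ L; note |w| = 4p ≥ p.
The pumping lemma gives a decomposition w = xyz where |xy| ≤ p and |y| > 0.
Since the first p symbols of w are all 0's and |xy| ≤ p, y lies entirely in the leading 0-block: y = 0^k for some k with 1 ≤ k ≤ p.
Pump with i = 2: xy^2z = 0^{p+k} 1^{3p}. For this to lie in L we would need 3p = 3(p+k), which forces k = 0. But k ≥ 1, so xy^2z ∉ L.
This contradicts the pumping lemma, so L is not regular.

0^{p+k} 1^{3p}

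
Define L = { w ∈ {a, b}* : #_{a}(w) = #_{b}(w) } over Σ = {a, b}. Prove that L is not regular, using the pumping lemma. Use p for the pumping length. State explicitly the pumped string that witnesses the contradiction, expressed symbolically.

Assume L is regular. Let p be the pumping length given by the pumping lemma.
Choose w = a^p b^p ∈ L with |w| = 2p ≥ p.
Write w = xyz as guaranteed by the lemma, with |xy| ≤ p and |y| ≥ 1.
Because |xy| ≤ p and w begins with p copies of a, we have y = a^k with 1 ≤ k ≤ p.
Pump with i = 2: xy^2z = a^{p+k} b^p has p+k occurrences of a but only p of b. Since k ≥ 1 the counts differ, so xy^2z ∉ L.
This is a contradiction; hence L is not regular.

a^{p+k} b^p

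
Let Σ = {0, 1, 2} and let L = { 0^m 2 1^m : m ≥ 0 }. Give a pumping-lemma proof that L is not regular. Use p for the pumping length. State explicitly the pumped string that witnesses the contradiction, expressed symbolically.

0^{p+k} 2 1^p

Assume L is regular; let p be its pumping constant.
Take w = 0^p 2 1^p ∈ L with |w| = 2p+1 ≥ p.
The pumping lemma gives a decomposition w = xyz where |xy| ≤ p and |y| > 0.
The first p characters of w are 0's, so xy (and hence y) consists only of 0's. Write y = 0^k, 1 ≤ k ≤ p.
Pump with i = 2: xy^2z = 0^{p+k} 2 1^p, which would require p+k = p. But k ≥ 1, so xy^2z ∉ L.
This is a contradiction; hence L is not regular.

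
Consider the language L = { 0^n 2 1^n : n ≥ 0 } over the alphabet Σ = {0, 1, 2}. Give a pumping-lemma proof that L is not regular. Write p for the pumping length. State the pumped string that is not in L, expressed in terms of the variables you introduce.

Toward a contradiction, assume L is regular with pumping length p.
Take w = 0^p 2 1^p ∈ L with |w| = 2p+1 ≥ p.
The pumping lemma gives a decomposition w = xyz where |xy| ≤ p and |y| > 0.
Since the first p symbols of w are all 0's and |xy| ≤ p, y lies entirely in the leading 0-block: y = 0^k for some k with 1 ≤ k ≤ p.
Pump with i = 2: xy^2z = 0^{p+k} 2 1^p, which would require p+k = p. But k ≥ 1, so xy^2z ∉ L.
This is a contradiction; hence L is not regular.

0^{p+k} 2 1^p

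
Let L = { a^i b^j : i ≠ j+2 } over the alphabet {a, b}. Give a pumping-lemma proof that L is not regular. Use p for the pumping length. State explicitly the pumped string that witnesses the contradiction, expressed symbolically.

a^{p+p!} b^{p+p!-2}

Toward a contradiction, assume L is regular with pumping length p.
Choose w = a^p b^{p+p!-2}. Since p ≠ (p+p!-2)+2 = p+p!, w ∈ L; and |w| ≥ p.
Write w = xyz as guaranteed by the lemma, with |xy| ≤ p and |y| ≥ 1.
Because |xy| ≤ p and w begins with p copies of a, we have y = a^k with 1 ≤ k ≤ p.
Since 1 ≤ k ≤ p, k divides p!; set t = 1 + p!/k. Then xy^t z has p + (p!/k)·k = p + p! copies of a. Now the a-count is p+p! and (b-count)+2 = (p+p!-2)+2 = p+p!, so i ≠ j+2 fails. So xy^t z = a^{p+p!} b^{p+p!-2} ∉ L.
This contradicts the pumping lemma, so L is not regular.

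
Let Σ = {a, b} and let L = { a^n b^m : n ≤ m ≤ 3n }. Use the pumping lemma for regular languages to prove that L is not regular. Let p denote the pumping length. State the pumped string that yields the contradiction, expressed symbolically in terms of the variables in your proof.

a^{p+k} b^p

Suppose for contradiction that L is regular, and let p be the pumping length.
Take w = a^p b^p ∈ L (since p ≤ p ≤ 3p), with |w| = 2p ≥ p.
By the pumping lemma, w = xyz with |xy| ≤ p and |y| ≥ 1.
Because |xy| ≤ p and w begins with p copies of a, we have y = a^k with 1 ≤ k ≤ p.
Pump with i = 2: xy^2z = a^{p+k} b^p. Now n = p+k > p = m, so the condition n ≤ m fails. Thus xy^2z ∉ L.
Contradiction. Therefore L is not regular.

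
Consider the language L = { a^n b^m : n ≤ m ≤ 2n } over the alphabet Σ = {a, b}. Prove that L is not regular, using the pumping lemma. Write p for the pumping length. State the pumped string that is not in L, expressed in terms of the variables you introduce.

Toward a contradiction, assume L is regular with pumping length p.
Take w = a^p b^p ∈ L (since p ≤ p ≤ 2p), with |w| = 2p ≥ p.
By the pumping lemma, w = xyz with |xy| ≤ p and y is nonempty.
The first p characters of w are a's, so xy (and hence y) consists only of a's. Write y = a^k, 1 ≤ k ≤ p.
Pump with i = 2: xy^2z = a^{p+k} b^p. Now n = p+k > p = m, so the condition n ≤ m fails. Thus xy^2z ∉ L.
Contradiction. Therefore L is not regular.

a^{p+k} b^p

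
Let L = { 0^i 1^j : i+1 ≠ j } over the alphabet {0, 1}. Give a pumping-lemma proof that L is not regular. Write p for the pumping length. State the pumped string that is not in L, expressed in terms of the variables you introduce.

Toward a contradiction, assume L is regular with pumping length p.
Choose w = 0^p 1^{p+p!+1}. Since p ≠ (p+p!+1)-1 = p+p!, w ∈ L; and |w| ≥ p.
The pumping lemma gives a decomposition w = xyz where |xy| ≤ p and |y| ≥ 1.
Since the first p symbols of w are all 0's and |xy| ≤ p, y lies entirely in the leading 0-block: y = 0^k for some k with 1 ≤ k ≤ p.
Since 1 ≤ k ≤ p, k divides p!; set t = 1 + p!/k. Then xy^t z has p + (p!/k)·k = p + p! copies of 0. Now the 0-count is p+p! and (1-count)-1 = (p+p!+1)-1 = p+p!, so i+1 ≠ j fails. So xy^t z = 0^{p+p!} 1^{p+p!+1} ∉ L.
Contradiction. Therefore L is not regular.

0^{p+p!} 1^{p+p!+1}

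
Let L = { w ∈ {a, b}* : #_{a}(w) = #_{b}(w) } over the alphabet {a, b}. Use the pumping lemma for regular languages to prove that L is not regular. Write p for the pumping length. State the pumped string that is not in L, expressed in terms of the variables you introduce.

a^{p+k} b^p

Assume L is regular; let p be its pumping constant.
Choose w = a^p b^p ∈ L with |w| = 2p ≥ p.
Write w = xyz as guaranteed by the lemma, with |xy| ≤ p and |y| > 0.
Since the first p symbols of w are all a's and |xy| ≤ p, y lies entirely in the leading a-block: y = a^k for some k with 1 ≤ k ≤ p.
Pump with i = 2: xy^2z = a^{p+k} b^p has p+k occurrences of a but only p of b. Since k ≥ 1 the counts differ, so xy^2z ∉ L.
This contradicts the pumping lemma, so L is not regular.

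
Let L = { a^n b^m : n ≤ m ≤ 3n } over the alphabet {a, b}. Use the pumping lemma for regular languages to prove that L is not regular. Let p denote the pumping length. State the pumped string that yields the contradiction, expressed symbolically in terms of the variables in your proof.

a^{p+k} b^p

Assume L is regular; let p be its pumping constant.
Take w = a^p b^p ∈ L (since p ≤ p ≤ 3p), with |w| = 2p ≥ p.
The pumping lemma gives a decomposition w = xyz where |xy| ≤ p and |y| > 0.
The first p characters of w are a's, so xy (and hence y) consists only of a's. Write y = a^k, 1 ≤ k ≤ p.
Pump with i = 2: xy^2z = a^{p+k} b^p. Now n = p+k > p = m, so the condition n ≤ m fails. Thus xy^2z ∉ L.
This contradicts the pumping lemma, so L is not regular.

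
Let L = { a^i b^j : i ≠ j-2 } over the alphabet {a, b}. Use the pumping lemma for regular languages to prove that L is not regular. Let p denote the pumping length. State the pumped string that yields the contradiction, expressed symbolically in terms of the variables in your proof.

a^{p+p!} b^{p+p!+2}

Suppose for contradiction that L is regular, and let p be the pumping length.
Choose w = a^p b^{p+p!+2}. Since p ≠ (p+p!+2)-2 = p+p!, w ∈ L; and |w| ≥ p.
The pumping lemma gives a decomposition w = xyz where |xy| ≤ p and |y| > 0.
Because |xy| ≤ p and w begins with p copies of a, we have y = a^k with 1 ≤ k ≤ p.
Since 1 ≤ k ≤ p, k divides p!; set t = 1 + p!/k. Then xy^t z has p + (p!/k)·k = p + p! copies of a. Now the a-count is p+p! and (b-count)-2 = (p+p!+2)-2 = p+p!, so i ≠ j-2 fails. So xy^t z = a^{p+p!} b^{p+p!+2} ∉ L.
This contradicts the pumping lemma, so L is not regular.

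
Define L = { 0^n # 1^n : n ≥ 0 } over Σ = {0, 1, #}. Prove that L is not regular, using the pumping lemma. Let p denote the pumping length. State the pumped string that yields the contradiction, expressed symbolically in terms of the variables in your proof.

Assume L is regular; let p be its pumping constant.
Take w = 0^p # 1^p ∈ L with |w| = 2p+1 ≥ p.
Write w = xyz as guaranteed by the lemma, with |xy| ≤ p and |y| > 0.
Since the first p symbols of w are all 0's and |xy| ≤ p, y lies entirely in the leading 0-block: y = 0^k for some k with 1 ≤ k ≤ p.
Pump with i = 2: xy^2z = 0^{p+k} # 1^p, which would require p+k = p. But k ≥ 1, so xy^2z ∉ L.
This is a contradiction; hence L is not regular.

0^{p+k} # 1^p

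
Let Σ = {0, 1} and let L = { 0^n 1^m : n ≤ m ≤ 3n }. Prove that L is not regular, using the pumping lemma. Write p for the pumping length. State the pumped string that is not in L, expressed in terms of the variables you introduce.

Assume L is regular. Let p be the pumping length given by the pumping lemma.
Take w = 0^p 1^p ∈ L (since p ≤ p ≤ 3p), with |w| = 2p ≥ p.
The pumping lemma gives a decomposition w = xyz where |xy| ≤ p and |y| > 0.
Because |xy| ≤ p and w begins with p copies of 0, we have y = 0^k with 1 ≤ k ≤ p.
Pump with i = 2: xy^2z = 0^{p+k} 1^p. Now n = p+k > p = m, so the condition n ≤ m fails. Thus xy^2z ∉ L.
This contradicts the pumping lemma, so L is not regular.

0^{p+k} 1^p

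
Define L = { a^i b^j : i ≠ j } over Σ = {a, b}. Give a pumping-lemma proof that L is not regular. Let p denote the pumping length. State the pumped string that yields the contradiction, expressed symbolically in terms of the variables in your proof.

a^{p+p!} b^{p+p!}

Assume L is regular; let p be its pumping constant.
Choose w = a^p b^{p+p!}. Since p ≠ p+p!, w ∈ L; and |w| ≥ p.
Write w = xyz as guaranteed by the lemma, with |xy| ≤ p and |y| ≥ 1.
The first p characters of w are a's, so xy (and hence y) consists only of a's. Write y = a^k, 1 ≤ k ≤ p.
Since 1 ≤ k ≤ p, k divides p!; set t = 1 + p!/k. Then xy^t z has p + (p!/k)·k = p + p! copies of a. Now the a-count equals the b-count, so i ≠ j fails. So xy^t z = a^{p+p!} b^{p+p!} ∉ L.
This contradicts the pumping lemma, so L is not regular.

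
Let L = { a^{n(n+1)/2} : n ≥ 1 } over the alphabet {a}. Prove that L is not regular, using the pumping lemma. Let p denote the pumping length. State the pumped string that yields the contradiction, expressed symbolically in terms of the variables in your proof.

Assume L is regular. Let p be the pumping length given by the pumping lemma.
Take w = a^{p(p+1)/2} ∈ L with |w| = p(p+1)/2 ≥ p.
The pumping lemma gives a decomposition w = xyz where |xy| ≤ p and y is nonempty.
Then y = a^k for some k with 1 ≤ k ≤ p.
Pump with i = 2: xy^2z = a^{p(p+1)/2+k}. Since 1 ≤ k ≤ p, p(p+1)/2 < p(p+1)/2+k ≤ p(p+1)/2+p < (p+1)(p+2)/2, so p(p+1)/2+k is strictly between consecutive triangular numbers. So xy^2z ∉ L.
This is a contradiction; hence L is not regular.

a^{p(p+1)/2+k}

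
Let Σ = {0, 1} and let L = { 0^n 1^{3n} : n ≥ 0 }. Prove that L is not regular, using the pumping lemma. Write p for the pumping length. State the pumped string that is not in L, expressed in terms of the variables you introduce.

Toward a contradiction, assume L is regular with pumping length p.
Let w = 0^p 1^{3p} ∈ L; note |w| = 4p ≥ p.
By the pumping lemma, w = xyz with |xy| ≤ p and |y| > 0.
Since the first p symbols of w are all 0's and |xy| ≤ p, y lies entirely in the leading 0-block: y = 0^k for some k with 1 ≤ k ≤ p.
Pump with i = 2: xy^2z = 0^{p+k} 1^{3p}. For this to lie in L we would need 3p = 3(p+k), which forces k = 0. But k ≥ 1, so xy^2z ∉ L.
Contradiction. Therefore L is not regular.

0^{p+k} 1^{3p}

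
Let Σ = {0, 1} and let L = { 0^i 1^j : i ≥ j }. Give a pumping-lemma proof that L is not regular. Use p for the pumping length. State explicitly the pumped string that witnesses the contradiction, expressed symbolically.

0^{p-k} 1^p

Assume L is regular; let p be its pumping constant.
Choose w = 0^p 1^p ∈ L, with |w| = 2p ≥ p.
The pumping lemma gives a decomposition w = xyz where |xy| ≤ p and |y| ≥ 1.
The first p characters of w are 0's, so xy (and hence y) consists only of 0's. Write y = 0^k, 1 ≤ k ≤ p.
Consider xy^0z = xz = 0^{p-k} 1^p. Since k ≥ 1, the 0-count p-k is less than p, so i ≥ j fails; thus xz ∉ L.
This contradicts the pumping lemma, so L is not regular.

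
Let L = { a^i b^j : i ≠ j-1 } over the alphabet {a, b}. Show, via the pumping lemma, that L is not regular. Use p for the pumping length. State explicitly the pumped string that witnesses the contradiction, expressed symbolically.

a^{p+p!} b^{p+p!+1}

Assume L is regular; let p be its pumping constant.
Choose w = a^p b^{p+p!+1}. Since p ≠ (p+p!+1)-1 = p+p!, w ∈ L; and |w| ≥ p.
The pumping lemma gives a decomposition w = xyz where |xy| ≤ p and y is nonempty.
Since the first p symbols of w are all a's and |xy| ≤ p, y lies entirely in the leading a-block: y = a^k for some k with 1 ≤ k ≤ p.
Since 1 ≤ k ≤ p, k divides p!; set t = 1 + p!/k. Then xy^t z has p + (p!/k)·k = p + p! copies of a. Now the a-count is p+p! and (b-count)-1 = (p+p!+1)-1 = p+p!, so i ≠ j-1 fails. So xy^t z = a^{p+p!} b^{p+p!+1} ∉ L.
Contradiction. Therefore L is not regular.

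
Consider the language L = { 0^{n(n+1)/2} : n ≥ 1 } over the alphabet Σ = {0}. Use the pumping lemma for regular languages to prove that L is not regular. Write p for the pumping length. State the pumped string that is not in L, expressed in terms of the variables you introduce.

0^{p(p+1)/2+k}

Assume L is regular; let p be its pumping constant.
Take w = 0^{p(p+1)/2} ∈ L with |w| = p(p+1)/2 ≥ p.
The pumping lemma gives a decomposition w = xyz where |xy| ≤ p and |y| > 0.
Then y = 0^k for some k with 1 ≤ k ≤ p.
Pump with i = 2: xy^2z = 0^{p(p+1)/2+k}. Since 1 ≤ k ≤ p, p(p+1)/2 < p(p+1)/2+k ≤ p(p+1)/2+p < (p+1)(p+2)/2, so p(p+1)/2+k is strictly between consecutive triangular numbers. So xy^2z ∉ L.
This contradicts the pumping lemma, so L is not regular.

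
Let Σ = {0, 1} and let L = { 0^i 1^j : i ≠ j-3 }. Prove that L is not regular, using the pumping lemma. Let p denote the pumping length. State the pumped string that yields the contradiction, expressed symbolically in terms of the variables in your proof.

0^{p+p!} 1^{p+p!+3}

Toward a contradiction, assume L is regular with pumping length p.
Choose w = 0^p 1^{p+p!+3}. Since p ≠ (p+p!+3)-3 = p+p!, w ∈ L; and |w| ≥ p.
The pumping lemma gives a decomposition w = xyz where |xy| ≤ p and y is nonempty.
Because |xy| ≤ p and w begins with p copies of 0, we have y = 0^k with 1 ≤ k ≤ p.
Since 1 ≤ k ≤ p, k divides p!; set t = 1 + p!/k. Then xy^t z has p + (p!/k)·k = p + p! copies of 0. Now the 0-count is p+p! and (1-count)-3 = (p+p!+3)-3 = p+p!, so i ≠ j-3 fails. So xy^t z = 0^{p+p!} 1^{p+p!+3} ∉ L.
This is a contradiction; hence L is not regular.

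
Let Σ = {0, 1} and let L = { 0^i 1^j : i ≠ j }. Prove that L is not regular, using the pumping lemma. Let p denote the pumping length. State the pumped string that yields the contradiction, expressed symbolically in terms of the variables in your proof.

0^{p+p!} 1^{p+p!}

Suppose for contradiction that L is regular, and let p be the pumping length.
Choose w = 0^p 1^{p+p!}. Since p ≠ p+p!, w ∈ L; and |w| ≥ p.
Write w = xyz as guaranteed by the lemma, with |xy| ≤ p and |y| > 0.
Because |xy| ≤ p and w begins with p copies of 0, we have y = 0^k with 1 ≤ k ≤ p.
Since 1 ≤ k ≤ p, k divides p!; set t = 1 + p!/k. Then xy^t z has p + (p!/k)·k = p + p! copies of 0. Now the 0-count equals the 1-count, so i ≠ j fails. So xy^t z = 0^{p+p!} 1^{p+p!} ∉ L.
This is a contradiction; hence L is not regular.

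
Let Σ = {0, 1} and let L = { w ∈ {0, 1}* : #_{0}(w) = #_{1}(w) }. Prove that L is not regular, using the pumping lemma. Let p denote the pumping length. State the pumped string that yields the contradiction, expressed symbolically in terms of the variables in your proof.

0^{p+k} 1^p

Assume L is regular; let p be its pumping constant.
Choose w = 0^p 1^p ∈ L with |w| = 2p ≥ p.
Write w = xyz as guaranteed by the lemma, with |xy| ≤ p and y is nonempty.
Because |xy| ≤ p and w begins with p copies of 0, we have y = 0^k with 1 ≤ k ≤ p.
Pump with i = 2: xy^2z = 0^{p+k} 1^p has p+k occurrences of 0 but only p of 1. Since k ≥ 1 the counts differ, so xy^2z ∉ L.
Contradiction. Therefore L is not regular.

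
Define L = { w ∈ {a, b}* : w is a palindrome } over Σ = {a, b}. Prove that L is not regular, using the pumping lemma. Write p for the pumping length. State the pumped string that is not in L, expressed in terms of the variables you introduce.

Assume L is regular. Let p be the pumping length given by the pumping lemma.
Take w = a^p b a^p, a palindrome of length 2p+1 ≥ p.
By the pumping lemma, w = xyz with |xy| ≤ p and |y| > 0.
The first p characters of w are a's, so xy (and hence y) consists only of a's. Write y = a^k, 1 ≤ k ≤ p.
Pump with i = 2: xy^2z = a^{p+k} b a^p. Its reverse is a^p b a^{p+k}, which differs from xy^2z since k ≥ 1. So xy^2z is not a palindrome and xy^2z ∉ L.
Contradiction. Therefore L is not regular.

a^{p+k} b a^p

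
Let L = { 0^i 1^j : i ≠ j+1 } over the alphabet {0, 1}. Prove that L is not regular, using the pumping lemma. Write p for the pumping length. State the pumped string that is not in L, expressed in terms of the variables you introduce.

Assume L is regular. Let p be the pumping length given by the pumping lemma.
Choose w = 0^p 1^{p+p!-1}. Since p ≠ (p+p!-1)+1 = p+p!, w ∈ L; and |w| ≥ p.
The pumping lemma gives a decomposition w = xyz where |xy| ≤ p and |y| > 0.
Because |xy| ≤ p and w begins with p copies of 0, we have y = 0^k with 1 ≤ k ≤ p.
Since 1 ≤ k ≤ p, k divides p!; set t = 1 + p!/k. Then xy^t z has p + (p!/k)·k = p + p! copies of 0. Now the 0-count is p+p! and (1-count)+1 = (p+p!-1)+1 = p+p!, so i ≠ j+1 fails. So xy^t z = 0^{p+p!} 1^{p+p!-1} ∉ L.
This contradicts the pumping lemma, so L is not regular.

0^{p+p!} 1^{p+p!-1}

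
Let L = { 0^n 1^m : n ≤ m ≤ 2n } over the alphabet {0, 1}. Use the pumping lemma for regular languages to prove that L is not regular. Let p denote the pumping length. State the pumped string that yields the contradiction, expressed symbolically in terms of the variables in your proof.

Toward a contradiction, assume L is regular with pumping length p.
Take w = 0^p 1^p ∈ L (since p ≤ p ≤ 2p), with |w| = 2p ≥ p.
The pumping lemma gives a decomposition w = xyz where |xy| ≤ p and |y| ≥ 1.
Because |xy| ≤ p and w begins with p copies of 0, we have y = 0^k with 1 ≤ k ≤ p.
Pump with i = 2: xy^2z = 0^{p+k} 1^p. Now n = p+k > p = m, so the condition n ≤ m fails. Thus xy^2z ∉ L.
Contradiction. Therefore L is not regular.

0^{p+k} 1^p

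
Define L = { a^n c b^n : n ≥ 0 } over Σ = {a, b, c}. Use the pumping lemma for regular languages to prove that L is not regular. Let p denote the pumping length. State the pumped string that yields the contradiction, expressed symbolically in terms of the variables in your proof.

a^{p+k} c b^p

Assume L is regular; let p be its pumping constant.
Take w = a^p c b^p ∈ L with |w| = 2p+1 ≥ p.
By the pumping lemma, w = xyz with |xy| ≤ p and y is nonempty.
Since the first p symbols of w are all a's and |xy| ≤ p, y lies entirely in the leading a-block: y = a^k for some k with 1 ≤ k ≤ p.
Pump with i = 2: xy^2z = a^{p+k} c b^p, which would require p+k = p. But k ≥ 1, so xy^2z ∉ L.
This contradicts the pumping lemma, so L is not regular.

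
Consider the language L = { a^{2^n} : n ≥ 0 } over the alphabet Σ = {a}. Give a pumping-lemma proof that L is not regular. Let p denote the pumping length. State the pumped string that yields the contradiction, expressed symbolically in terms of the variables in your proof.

a^{2^p+k}

Assume L is regular; let p be its pumping constant.
Take w = a^{2^p} ∈ L with |w| = 2^p ≥ p.
Write w = xyz as guaranteed by the lemma, with |xy| ≤ p and |y| ≥ 1.
Then y = a^k for some k with 1 ≤ k ≤ p.
Pump with i = 2: xy^2z = a^{2^p+k}. Since 1 ≤ k ≤ p < 2^p, we have 2^p < 2^p+k < 2^{p+1}, so 2^p+k is not a power of 2. So xy^2z ∉ L.
Contradiction. Therefore L is not regular.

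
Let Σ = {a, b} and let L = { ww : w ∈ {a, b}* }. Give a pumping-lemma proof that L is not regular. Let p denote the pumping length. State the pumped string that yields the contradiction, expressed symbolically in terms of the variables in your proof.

a^{p+k} b^p a^p b^p

Assume L is regular; let p be its pumping constant.
Take w = a^p b^p a^p b^p = uu where u = a^pb^p; then w ∈ L and |w| = 4p ≥ p.
By the pumping lemma, w = xyz with |xy| ≤ p and y is nonempty.
Since the first p symbols of w are all a's and |xy| ≤ p, y lies entirely in the leading a-block: y = a^k for some k with 1 ≤ k ≤ p.
Pump with i = 2: xy^2z = a^{p+k} b^p a^p b^p, of length 4p+k. Suppose this equals vv. The string starts with a and ends with b, so v does too; thus the boundary between the two copies of v is a b→a transition. There is exactly one such transition, at position 2p+k, so |v| = 2p+k and |vv| = 4p+2k ≠ 4p+k since k ≥ 1. So xy^2z ∉ L.
Contradiction. Therefore L is not regular.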